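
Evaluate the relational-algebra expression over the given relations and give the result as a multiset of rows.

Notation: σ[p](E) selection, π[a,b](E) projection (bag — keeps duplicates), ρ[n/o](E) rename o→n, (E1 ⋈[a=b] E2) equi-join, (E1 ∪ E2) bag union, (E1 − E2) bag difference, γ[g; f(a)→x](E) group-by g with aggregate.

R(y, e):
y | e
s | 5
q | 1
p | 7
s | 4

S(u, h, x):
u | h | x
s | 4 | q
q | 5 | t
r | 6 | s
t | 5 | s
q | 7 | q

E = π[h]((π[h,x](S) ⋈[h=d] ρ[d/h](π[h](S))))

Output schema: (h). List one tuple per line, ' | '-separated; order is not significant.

Subexpression sizes:
  S → 5
  π[h,x](S) → 5
  S → 5
  π[h](S) → 5
  ρ[d/h](π[h](S)) → 5
  (π[h,x](S) ⋈[h=d] ρ[d/h](π[h](S))) → 7
  π[h]((π[h,x](S) ⋈[h=d] ρ[d/h](π[h](S)))) → 7

== RESULT ==
h
4
5
5
5
5
6
7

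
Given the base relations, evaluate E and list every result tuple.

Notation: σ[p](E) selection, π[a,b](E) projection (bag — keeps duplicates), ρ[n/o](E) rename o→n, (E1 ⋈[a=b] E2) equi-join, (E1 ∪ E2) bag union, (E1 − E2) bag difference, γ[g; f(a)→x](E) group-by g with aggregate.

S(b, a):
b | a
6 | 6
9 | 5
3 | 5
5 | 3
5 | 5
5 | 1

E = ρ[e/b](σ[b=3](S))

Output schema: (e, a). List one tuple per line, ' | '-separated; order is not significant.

Row counts bottom-up:
  S → 6
  σ[b=3](S) → 1
  ρ[e/b](σ[b=3](S)) → 1

== RESULT ==
e | a
3 | 5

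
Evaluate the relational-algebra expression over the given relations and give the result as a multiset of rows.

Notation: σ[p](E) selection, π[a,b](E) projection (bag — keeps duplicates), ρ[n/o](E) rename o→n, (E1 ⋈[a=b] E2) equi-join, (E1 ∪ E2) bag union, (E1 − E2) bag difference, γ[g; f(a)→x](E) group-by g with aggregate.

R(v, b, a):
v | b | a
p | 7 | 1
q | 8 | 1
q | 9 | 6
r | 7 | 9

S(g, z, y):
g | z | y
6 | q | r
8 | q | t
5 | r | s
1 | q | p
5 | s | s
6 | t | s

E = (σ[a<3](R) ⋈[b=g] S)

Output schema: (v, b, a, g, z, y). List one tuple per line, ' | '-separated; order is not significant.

Stepwise |·|:
  R → 4
  σ[a<3](R) → 2
  S → 6
  (σ[a<3](R) ⋈[b=g] S) → 1

== RESULT ==
v | b | a | g | z | y
q | 8 | 1 | 8 | q | t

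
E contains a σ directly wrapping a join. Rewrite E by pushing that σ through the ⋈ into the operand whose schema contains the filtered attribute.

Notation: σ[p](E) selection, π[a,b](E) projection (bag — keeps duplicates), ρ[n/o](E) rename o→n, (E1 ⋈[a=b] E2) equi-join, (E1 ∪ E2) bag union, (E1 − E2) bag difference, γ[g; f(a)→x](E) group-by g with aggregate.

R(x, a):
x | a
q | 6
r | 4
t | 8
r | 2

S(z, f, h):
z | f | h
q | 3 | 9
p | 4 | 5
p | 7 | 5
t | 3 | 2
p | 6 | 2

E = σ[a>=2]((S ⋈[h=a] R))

σ filters on a, owned by the right side.
E' = (S ⋈[h=a] σ[a>=2](R))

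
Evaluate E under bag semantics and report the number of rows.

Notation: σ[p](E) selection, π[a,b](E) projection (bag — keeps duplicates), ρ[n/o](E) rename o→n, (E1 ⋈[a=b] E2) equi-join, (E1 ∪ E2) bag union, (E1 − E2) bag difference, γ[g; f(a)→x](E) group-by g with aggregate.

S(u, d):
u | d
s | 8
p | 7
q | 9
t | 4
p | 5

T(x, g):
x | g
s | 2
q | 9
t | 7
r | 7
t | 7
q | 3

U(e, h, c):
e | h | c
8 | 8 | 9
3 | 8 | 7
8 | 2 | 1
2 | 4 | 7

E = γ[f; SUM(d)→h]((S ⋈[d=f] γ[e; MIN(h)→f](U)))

Row counts bottom-up:
  S → 5
  U → 4
  γ[e; MIN(h)→f](U) → 3
  (S ⋈[d=f] γ[e; MIN(h)→f](U)) → 2
  γ[f; SUM(d)→h]((S ⋈[d=f] γ[e; MIN(h)→f](U))) → 2

|E| = 2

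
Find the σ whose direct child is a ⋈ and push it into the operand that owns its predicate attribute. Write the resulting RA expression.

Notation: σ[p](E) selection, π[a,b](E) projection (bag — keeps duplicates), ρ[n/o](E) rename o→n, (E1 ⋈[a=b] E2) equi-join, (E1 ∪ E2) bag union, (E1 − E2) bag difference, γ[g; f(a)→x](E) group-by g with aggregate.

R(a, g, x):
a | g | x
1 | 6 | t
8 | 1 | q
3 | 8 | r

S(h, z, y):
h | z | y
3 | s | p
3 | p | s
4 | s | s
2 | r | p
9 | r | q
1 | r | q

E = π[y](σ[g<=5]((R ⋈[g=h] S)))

σ filters on g, owned by the left side.
E' = π[y]((σ[g<=5](R) ⋈[g=h] S))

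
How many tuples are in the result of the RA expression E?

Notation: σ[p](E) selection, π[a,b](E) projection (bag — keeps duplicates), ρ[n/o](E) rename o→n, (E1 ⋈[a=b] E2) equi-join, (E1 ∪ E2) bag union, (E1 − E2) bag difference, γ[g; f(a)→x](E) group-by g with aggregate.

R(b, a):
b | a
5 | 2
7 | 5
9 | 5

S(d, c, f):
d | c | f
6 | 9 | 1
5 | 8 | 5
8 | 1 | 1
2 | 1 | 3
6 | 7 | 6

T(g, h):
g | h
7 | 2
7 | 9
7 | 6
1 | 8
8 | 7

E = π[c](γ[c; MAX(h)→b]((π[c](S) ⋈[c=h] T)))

Subexpression sizes:
  S → 5
  π[c](S) → 5
  T → 5
  (π[c](S) ⋈[c=h] T) → 3
  γ[c; MAX(h)→b]((π[c](S) ⋈[c=h] T)) → 3
  π[c](γ[c; MAX(h)→b]((π[c](S) ⋈[c=h] T))) → 3

|E| = 3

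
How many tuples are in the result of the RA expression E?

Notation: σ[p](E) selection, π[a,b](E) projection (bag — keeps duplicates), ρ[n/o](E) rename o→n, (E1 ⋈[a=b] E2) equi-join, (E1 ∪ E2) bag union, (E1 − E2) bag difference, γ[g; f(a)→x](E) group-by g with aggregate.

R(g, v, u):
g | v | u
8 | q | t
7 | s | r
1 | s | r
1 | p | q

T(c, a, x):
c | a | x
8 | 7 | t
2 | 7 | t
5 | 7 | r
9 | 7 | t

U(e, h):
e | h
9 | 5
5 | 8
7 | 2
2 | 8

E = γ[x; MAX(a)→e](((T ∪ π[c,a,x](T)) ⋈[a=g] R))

Row counts bottom-up:
  T → 4
  T → 4
  π[c,a,x](T) → 4
  (T ∪ π[c,a,x](T)) → 8
  R → 4
  ((T ∪ π[c,a,x](T)) ⋈[a=g] R) → 8
  γ[x; MAX(a)→e](((T ∪ π[c,a,x](T)) ⋈[a=g] R)) → 2

|E| = 2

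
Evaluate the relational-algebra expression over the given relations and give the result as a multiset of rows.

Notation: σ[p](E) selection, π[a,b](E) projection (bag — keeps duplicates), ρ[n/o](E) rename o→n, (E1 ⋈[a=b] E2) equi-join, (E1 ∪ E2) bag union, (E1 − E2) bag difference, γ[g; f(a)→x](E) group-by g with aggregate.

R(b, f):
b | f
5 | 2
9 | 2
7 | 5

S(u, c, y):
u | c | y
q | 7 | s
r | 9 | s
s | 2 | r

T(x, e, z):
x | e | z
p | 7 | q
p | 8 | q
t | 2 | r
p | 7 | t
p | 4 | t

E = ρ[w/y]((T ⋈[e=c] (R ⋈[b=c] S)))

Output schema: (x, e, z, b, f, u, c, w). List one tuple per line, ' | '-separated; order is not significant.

Stepwise |·|:
  T → 5
  R → 3
  S → 3
  (R ⋈[b=c] S) → 2
  (T ⋈[e=c] (R ⋈[b=c] S)) → 2
  ρ[w/y]((T ⋈[e=c] (R ⋈[b=c] S))) → 2

== RESULT ==
x | e | z | b | f | u | c | w
p | 7 | q | 7 | 5 | q | 7 | s
p | 7 | t | 7 | 5 | q | 7 | s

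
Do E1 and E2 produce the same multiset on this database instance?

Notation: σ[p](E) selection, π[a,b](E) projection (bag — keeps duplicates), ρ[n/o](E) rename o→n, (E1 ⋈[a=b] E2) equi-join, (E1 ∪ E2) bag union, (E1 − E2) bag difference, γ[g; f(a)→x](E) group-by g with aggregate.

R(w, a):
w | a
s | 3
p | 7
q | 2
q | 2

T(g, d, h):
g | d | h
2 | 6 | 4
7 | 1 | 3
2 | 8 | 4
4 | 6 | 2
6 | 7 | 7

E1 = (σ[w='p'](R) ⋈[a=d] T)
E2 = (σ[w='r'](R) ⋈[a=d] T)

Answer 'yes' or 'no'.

E1 row counts bottom-up:
  R → 4
  σ[w='p'](R) → 1
  T → 5
  (σ[w='p'](R) ⋈[a=d] T) → 1
E2 row counts bottom-up:
  R → 4
  σ[w='r'](R) → 0
  T → 5
  (σ[w='r'](R) ⋈[a=d] T) → 0

E1 result:
w | a | g | d | h
p | 7 | 6 | 7 | 7
E2 result:
w | a | g | d | h
(0 rows)
Witness: ('p', 7, 6, 7, 7) appears 1× in E1 but 0× in E2.

no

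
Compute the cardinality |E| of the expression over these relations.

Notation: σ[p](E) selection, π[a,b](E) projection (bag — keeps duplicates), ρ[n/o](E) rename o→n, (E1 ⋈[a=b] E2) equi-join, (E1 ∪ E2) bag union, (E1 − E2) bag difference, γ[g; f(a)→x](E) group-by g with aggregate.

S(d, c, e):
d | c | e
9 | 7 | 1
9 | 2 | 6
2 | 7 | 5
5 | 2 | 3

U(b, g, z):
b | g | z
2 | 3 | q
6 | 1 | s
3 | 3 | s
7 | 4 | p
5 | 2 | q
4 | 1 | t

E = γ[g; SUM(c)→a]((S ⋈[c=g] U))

Per-node cardinality:
  S → 4
  U → 6
  (S ⋈[c=g] U) → 2
  γ[g; SUM(c)→a]((S ⋈[c=g] U)) → 1

|E| = 1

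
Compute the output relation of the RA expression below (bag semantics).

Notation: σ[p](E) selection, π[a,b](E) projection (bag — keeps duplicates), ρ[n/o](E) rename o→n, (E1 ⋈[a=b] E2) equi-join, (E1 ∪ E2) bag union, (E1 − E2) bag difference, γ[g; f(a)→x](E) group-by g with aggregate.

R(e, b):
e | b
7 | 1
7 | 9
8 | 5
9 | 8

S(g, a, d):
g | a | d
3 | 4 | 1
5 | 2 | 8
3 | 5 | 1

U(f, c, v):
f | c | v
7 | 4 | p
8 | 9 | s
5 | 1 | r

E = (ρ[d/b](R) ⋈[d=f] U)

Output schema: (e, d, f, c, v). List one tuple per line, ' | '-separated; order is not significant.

Row counts bottom-up:
  R → 4
  ρ[d/b](R) → 4
  U → 3
  (ρ[d/b](R) ⋈[d=f] U) → 2

== RESULT ==
e | d | f | c | v
8 | 5 | 5 | 1 | r
9 | 8 | 8 | 9 | s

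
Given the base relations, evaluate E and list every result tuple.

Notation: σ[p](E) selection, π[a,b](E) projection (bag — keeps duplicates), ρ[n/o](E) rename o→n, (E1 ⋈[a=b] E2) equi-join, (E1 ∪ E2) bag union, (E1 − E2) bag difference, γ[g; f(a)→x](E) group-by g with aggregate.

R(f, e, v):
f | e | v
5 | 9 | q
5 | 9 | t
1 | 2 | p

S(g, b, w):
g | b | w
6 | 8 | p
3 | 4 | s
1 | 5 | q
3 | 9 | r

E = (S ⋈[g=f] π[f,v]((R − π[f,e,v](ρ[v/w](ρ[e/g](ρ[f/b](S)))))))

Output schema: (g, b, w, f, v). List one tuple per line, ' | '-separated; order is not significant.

Stepwise |·|:
  S → 4
  R → 3
  S → 4
  ρ[f/b](S) → 4
  ρ[e/g](ρ[f/b](S)) → 4
  ρ[v/w](ρ[e/g](ρ[f/b](S))) → 4
  π[f,e,v](ρ[v/w](ρ[e/g](ρ[f/b](S)))) → 4
  (R − π[f,e,v](ρ[v/w](ρ[e/g](ρ[f/b](S))))) → 3
  π[f,v]((R − π[f,e,v](ρ[v/w](ρ[e/g](ρ[f/b](S)))))) → 3
  (S ⋈[g=f] π[f,v]((R − π[f,e,v](ρ[v/w](ρ[e/g](ρ[f/b](S))))))) → 1

== RESULT ==
g | b | w | f | v
1 | 5 | q | 1 | p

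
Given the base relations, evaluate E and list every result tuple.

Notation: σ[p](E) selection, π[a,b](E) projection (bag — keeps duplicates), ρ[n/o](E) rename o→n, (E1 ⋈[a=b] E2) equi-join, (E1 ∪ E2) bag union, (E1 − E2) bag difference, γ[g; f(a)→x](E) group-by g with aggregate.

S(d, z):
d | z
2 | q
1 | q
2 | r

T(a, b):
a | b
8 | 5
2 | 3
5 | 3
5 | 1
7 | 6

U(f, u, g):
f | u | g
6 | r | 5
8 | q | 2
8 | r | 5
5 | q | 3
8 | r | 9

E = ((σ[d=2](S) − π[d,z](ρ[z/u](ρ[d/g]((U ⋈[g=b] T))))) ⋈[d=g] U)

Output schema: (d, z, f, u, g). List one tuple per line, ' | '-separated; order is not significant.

Stepwise |·|:
  S → 3
  σ[d=2](S) → 2
  U → 5
  T → 5
  (U ⋈[g=b] T) → 4
  ρ[d/g]((U ⋈[g=b] T)) → 4
  ρ[z/u](ρ[d/g]((U ⋈[g=b] T))) → 4
  π[d,z](ρ[z/u](ρ[d/g]((U ⋈[g=b] T)))) → 4
  (σ[d=2](S) − π[d,z](ρ[z/u](ρ[d/g]((U ⋈[g=b] T))))) → 2
  U → 5
  ((σ[d=2](S) − π[d,z](ρ[z/u](ρ[d/g]((U ⋈[g=b] T))))) ⋈[d=g] U) → 2

== RESULT ==
d | z | f | u | g
2 | q | 8 | q | 2
2 | r | 8 | q | 2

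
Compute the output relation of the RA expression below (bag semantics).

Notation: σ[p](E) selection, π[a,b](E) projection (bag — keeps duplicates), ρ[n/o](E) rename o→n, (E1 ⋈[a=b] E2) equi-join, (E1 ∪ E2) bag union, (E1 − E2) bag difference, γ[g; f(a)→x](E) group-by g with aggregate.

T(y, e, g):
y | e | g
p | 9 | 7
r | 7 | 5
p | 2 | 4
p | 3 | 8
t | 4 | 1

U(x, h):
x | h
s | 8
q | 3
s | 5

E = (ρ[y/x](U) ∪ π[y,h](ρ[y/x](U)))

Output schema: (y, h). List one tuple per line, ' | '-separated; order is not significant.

Subexpression sizes:
  U → 3
  ρ[y/x](U) → 3
  U → 3
  ρ[y/x](U) → 3
  π[y,h](ρ[y/x](U)) → 3
  (ρ[y/x](U) ∪ π[y,h](ρ[y/x](U))) → 6

== RESULT ==
y | h
q | 3
q | 3
s | 5
s | 5
s | 8
s | 8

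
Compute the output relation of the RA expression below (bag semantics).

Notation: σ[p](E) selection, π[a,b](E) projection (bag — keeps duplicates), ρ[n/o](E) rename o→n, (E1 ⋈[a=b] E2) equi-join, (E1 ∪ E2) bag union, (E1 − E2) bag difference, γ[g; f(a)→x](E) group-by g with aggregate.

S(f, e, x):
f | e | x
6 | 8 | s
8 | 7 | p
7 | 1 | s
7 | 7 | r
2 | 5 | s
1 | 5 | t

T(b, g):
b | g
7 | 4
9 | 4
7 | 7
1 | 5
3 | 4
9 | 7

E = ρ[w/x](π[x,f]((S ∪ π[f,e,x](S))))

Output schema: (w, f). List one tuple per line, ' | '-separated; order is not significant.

Per-node cardinality:
  S → 6
  S → 6
  π[f,e,x](S) → 6
  (S ∪ π[f,e,x](S)) → 12
  π[x,f]((S ∪ π[f,e,x](S))) → 12
  ρ[w/x](π[x,f]((S ∪ π[f,e,x](S)))) → 12

== RESULT ==
w | f
p | 8
p | 8
r | 7
r | 7
s | 2
s | 2
s | 6
s | 6
s | 7
s | 7
t | 1
t | 1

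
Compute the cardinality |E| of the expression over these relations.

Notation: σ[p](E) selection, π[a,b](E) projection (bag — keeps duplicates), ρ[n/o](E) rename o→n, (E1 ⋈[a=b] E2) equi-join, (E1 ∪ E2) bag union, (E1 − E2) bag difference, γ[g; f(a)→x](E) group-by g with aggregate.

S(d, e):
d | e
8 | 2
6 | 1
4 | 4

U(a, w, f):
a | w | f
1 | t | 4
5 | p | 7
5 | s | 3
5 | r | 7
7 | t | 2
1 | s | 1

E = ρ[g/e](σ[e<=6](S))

Per-node cardinality:
  S → 3
  σ[e<=6](S) → 3
  ρ[g/e](σ[e<=6](S)) → 3

|E| = 3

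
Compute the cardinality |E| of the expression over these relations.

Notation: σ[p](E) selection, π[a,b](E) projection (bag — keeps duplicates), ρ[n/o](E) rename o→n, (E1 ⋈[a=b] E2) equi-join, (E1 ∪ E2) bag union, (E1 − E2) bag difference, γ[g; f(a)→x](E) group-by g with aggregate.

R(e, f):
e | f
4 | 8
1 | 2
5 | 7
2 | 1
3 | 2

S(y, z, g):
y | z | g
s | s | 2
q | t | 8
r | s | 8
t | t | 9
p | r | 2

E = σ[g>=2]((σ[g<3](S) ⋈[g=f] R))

Per-node cardinality:
  S → 5
  σ[g<3](S) → 2
  R → 5
  (σ[g<3](S) ⋈[g=f] R) → 4
  σ[g>=2]((σ[g<3](S) ⋈[g=f] R)) → 4

|E| = 4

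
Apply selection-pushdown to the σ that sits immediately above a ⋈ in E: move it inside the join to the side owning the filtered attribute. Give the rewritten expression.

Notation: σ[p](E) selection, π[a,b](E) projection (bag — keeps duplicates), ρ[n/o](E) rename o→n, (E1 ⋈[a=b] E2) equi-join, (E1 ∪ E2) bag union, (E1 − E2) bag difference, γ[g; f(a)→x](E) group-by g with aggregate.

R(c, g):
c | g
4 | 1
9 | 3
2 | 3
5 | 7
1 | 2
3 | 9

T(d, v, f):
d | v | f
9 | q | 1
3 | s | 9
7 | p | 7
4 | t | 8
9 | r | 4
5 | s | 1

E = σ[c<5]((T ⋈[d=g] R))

σ filters on c, owned by the right side.
E' = (T ⋈[d=g] σ[c<5](R))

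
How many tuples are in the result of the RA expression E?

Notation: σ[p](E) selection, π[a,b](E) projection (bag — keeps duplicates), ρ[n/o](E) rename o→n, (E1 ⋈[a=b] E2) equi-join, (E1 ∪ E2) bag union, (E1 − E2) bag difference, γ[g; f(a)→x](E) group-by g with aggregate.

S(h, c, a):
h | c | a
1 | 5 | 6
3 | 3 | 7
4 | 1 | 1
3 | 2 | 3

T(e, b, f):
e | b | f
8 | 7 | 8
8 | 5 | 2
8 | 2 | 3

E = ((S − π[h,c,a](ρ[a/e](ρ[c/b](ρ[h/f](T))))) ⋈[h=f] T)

Stepwise |·|:
  S → 4
  T → 3
  ρ[h/f](T) → 3
  ρ[c/b](ρ[h/f](T)) → 3
  ρ[a/e](ρ[c/b](ρ[h/f](T))) → 3
  π[h,c,a](ρ[a/e](ρ[c/b](ρ[h/f](T)))) → 3
  (S − π[h,c,a](ρ[a/e](ρ[c/b](ρ[h/f](T))))) → 4
  T → 3
  ((S − π[h,c,a](ρ[a/e](ρ[c/b](ρ[h/f](T))))) ⋈[h=f] T) → 2

|E| = 2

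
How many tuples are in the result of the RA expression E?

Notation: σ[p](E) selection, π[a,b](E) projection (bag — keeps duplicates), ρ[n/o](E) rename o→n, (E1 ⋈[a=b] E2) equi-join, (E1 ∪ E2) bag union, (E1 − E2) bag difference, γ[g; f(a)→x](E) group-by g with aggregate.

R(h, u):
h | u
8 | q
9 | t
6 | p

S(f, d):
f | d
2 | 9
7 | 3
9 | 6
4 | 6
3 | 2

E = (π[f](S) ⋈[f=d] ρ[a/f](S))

Per-node cardinality:
  S → 5
  π[f](S) → 5
  S → 5
  ρ[a/f](S) → 5
  (π[f](S) ⋈[f=d] ρ[a/f](S)) → 3

|E| = 3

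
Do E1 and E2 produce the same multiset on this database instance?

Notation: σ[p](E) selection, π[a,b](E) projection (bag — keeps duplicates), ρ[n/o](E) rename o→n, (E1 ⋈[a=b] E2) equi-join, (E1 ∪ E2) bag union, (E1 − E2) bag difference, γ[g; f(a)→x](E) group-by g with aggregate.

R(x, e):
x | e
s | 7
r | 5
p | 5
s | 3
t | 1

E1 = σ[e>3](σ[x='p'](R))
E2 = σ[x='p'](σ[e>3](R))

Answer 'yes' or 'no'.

E1 row counts bottom-up:
  R → 5
  σ[x='p'](R) → 1
  σ[e>3](σ[x='p'](R)) → 1
E2 row counts bottom-up:
  R → 5
  σ[e>3](R) → 3
  σ[x='p'](σ[e>3](R)) → 1

E1 and E2 produce the same multiset:
x | e
p | 5

yes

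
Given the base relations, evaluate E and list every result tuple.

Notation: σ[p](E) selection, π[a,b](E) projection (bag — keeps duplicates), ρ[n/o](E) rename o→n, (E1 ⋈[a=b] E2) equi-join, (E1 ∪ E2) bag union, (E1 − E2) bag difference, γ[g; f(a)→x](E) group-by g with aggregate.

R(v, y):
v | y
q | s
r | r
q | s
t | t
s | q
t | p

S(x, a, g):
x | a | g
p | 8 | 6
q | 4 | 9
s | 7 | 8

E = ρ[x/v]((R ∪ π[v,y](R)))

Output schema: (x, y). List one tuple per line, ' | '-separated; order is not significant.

Subexpression sizes:
  R → 6
  R → 6
  π[v,y](R) → 6
  (R ∪ π[v,y](R)) → 12
  ρ[x/v]((R ∪ π[v,y](R))) → 12

== RESULT ==
x | y
q | s
q | s
q | s
q | s
r | r
r | r
s | q
s | q
t | p
t | p
t | t
t | t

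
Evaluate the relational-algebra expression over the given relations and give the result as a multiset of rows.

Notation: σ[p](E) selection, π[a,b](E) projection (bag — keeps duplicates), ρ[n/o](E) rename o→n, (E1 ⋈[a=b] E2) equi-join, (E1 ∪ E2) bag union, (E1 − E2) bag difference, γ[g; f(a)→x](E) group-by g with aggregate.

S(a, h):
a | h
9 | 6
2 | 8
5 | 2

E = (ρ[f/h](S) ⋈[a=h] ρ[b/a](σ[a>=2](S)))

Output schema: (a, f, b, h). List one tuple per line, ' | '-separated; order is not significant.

Row counts bottom-up:
  S → 3
  ρ[f/h](S) → 3
  S → 3
  σ[a>=2](S) → 3
  ρ[b/a](σ[a>=2](S)) → 3
  (ρ[f/h](S) ⋈[a=h] ρ[b/a](σ[a>=2](S))) → 1

== RESULT ==
a | f | b | h
2 | 8 | 5 | 2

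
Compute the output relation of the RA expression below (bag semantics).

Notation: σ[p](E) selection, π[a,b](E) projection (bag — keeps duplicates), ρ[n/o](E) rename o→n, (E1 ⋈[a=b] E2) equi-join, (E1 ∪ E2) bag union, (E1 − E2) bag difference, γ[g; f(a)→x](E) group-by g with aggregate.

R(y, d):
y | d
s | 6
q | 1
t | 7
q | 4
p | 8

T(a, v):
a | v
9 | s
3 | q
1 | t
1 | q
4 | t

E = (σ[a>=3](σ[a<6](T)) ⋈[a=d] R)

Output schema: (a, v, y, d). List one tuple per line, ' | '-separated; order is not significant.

Per-node cardinality:
  T → 5
  σ[a<6](T) → 4
  σ[a>=3](σ[a<6](T)) → 2
  R → 5
  (σ[a>=3](σ[a<6](T)) ⋈[a=d] R) → 1

== RESULT ==
a | v | y | d
4 | t | q | 4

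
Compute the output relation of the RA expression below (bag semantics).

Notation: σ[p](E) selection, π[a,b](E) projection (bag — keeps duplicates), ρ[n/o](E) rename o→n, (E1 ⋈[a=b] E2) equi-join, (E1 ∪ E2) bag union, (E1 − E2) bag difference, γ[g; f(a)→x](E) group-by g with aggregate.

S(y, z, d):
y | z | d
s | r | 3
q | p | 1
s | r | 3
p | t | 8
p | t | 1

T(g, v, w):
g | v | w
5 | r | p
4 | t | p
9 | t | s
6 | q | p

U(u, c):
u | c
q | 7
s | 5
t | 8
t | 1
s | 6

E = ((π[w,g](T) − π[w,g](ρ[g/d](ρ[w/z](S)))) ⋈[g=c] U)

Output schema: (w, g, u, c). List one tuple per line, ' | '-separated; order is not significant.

Stepwise |·|:
  T → 4
  π[w,g](T) → 4
  S → 5
  ρ[w/z](S) → 5
  ρ[g/d](ρ[w/z](S)) → 5
  π[w,g](ρ[g/d](ρ[w/z](S))) → 5
  (π[w,g](T) − π[w,g](ρ[g/d](ρ[w/z](S)))) → 4
  U → 5
  ((π[w,g](T) − π[w,g](ρ[g/d](ρ[w/z](S)))) ⋈[g=c] U) → 2

== RESULT ==
w | g | u | c
p | 5 | s | 5
p | 6 | s | 6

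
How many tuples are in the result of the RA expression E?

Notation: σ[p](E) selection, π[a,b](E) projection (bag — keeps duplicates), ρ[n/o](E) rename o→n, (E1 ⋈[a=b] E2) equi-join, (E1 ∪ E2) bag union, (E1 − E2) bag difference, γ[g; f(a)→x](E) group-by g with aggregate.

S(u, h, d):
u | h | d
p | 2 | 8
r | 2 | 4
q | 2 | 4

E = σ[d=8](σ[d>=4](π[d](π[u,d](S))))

Row counts bottom-up:
  S → 3
  π[u,d](S) → 3
  π[d](π[u,d](S)) → 3
  σ[d>=4](π[d](π[u,d](S))) → 3
  σ[d=8](σ[d>=4](π[d](π[u,d](S)))) → 1

|E| = 1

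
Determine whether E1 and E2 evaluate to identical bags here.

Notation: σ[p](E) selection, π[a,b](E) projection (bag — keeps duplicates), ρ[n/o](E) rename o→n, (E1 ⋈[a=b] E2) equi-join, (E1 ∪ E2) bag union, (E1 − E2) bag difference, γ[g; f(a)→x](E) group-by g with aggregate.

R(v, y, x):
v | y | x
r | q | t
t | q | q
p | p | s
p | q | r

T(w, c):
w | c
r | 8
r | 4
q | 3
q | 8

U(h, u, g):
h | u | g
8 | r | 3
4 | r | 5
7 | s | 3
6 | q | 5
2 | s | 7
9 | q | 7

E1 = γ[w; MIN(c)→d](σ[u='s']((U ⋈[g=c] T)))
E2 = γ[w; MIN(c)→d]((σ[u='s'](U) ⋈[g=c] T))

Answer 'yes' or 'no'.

E1 stepwise |·|:
  U → 6
  T → 4
  (U ⋈[g=c] T) → 2
  σ[u='s']((U ⋈[g=c] T)) → 1
  γ[w; MIN(c)→d](σ[u='s']((U ⋈[g=c] T))) → 1
E2 stepwise |·|:
  U → 6
  σ[u='s'](U) → 2
  T → 4
  (σ[u='s'](U) ⋈[g=c] T) → 1
  γ[w; MIN(c)→d]((σ[u='s'](U) ⋈[g=c] T)) → 1

E1 and E2 produce the same multiset:
w | d
q | 3

yes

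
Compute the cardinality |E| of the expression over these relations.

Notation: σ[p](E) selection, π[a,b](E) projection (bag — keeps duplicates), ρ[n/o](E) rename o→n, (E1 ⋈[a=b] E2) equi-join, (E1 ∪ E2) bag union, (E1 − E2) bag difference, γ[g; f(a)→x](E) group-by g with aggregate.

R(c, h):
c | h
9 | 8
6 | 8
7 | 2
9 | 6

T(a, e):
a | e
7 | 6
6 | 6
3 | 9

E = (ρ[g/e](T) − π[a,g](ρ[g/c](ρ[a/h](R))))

Stepwise |·|:
  T → 3
  ρ[g/e](T) → 3
  R → 4
  ρ[a/h](R) → 4
  ρ[g/c](ρ[a/h](R)) → 4
  π[a,g](ρ[g/c](ρ[a/h](R))) → 4
  (ρ[g/e](T) − π[a,g](ρ[g/c](ρ[a/h](R)))) → 3

|E| = 3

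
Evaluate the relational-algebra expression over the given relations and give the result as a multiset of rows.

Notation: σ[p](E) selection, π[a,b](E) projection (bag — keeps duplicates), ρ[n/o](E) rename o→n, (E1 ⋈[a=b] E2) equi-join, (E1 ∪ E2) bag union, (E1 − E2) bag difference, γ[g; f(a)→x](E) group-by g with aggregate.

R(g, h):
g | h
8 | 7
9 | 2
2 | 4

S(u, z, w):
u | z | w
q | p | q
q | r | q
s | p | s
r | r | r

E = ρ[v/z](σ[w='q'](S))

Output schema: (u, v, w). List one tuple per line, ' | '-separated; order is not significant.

Row counts bottom-up:
  S → 4
  σ[w='q'](S) → 2
  ρ[v/z](σ[w='q'](S)) → 2

== RESULT ==
u | v | w
q | p | q
q | r | q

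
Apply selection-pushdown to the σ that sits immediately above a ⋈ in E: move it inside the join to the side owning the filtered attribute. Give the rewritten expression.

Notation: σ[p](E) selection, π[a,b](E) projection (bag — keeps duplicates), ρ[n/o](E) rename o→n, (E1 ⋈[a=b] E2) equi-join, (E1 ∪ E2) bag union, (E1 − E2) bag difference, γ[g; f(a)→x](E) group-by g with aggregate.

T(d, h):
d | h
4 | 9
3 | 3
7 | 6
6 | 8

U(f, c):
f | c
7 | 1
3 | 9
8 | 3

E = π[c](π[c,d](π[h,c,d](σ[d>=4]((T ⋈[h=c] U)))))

σ filters on d, owned by the left side.
E' = π[c](π[c,d](π[h,c,d]((σ[d>=4](T) ⋈[h=c] U))))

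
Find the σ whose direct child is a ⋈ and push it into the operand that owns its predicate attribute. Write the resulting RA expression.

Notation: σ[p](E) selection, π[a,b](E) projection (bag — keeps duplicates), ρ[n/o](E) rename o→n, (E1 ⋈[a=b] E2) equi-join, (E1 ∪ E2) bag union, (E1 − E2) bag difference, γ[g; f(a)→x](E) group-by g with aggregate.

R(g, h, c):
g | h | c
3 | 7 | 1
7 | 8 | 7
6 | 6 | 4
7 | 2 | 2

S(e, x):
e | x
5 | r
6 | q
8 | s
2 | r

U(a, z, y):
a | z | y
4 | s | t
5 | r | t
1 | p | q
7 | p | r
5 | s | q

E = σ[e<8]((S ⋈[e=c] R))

σ filters on e, owned by the left side.
E' = (σ[e<8](S) ⋈[e=c] R)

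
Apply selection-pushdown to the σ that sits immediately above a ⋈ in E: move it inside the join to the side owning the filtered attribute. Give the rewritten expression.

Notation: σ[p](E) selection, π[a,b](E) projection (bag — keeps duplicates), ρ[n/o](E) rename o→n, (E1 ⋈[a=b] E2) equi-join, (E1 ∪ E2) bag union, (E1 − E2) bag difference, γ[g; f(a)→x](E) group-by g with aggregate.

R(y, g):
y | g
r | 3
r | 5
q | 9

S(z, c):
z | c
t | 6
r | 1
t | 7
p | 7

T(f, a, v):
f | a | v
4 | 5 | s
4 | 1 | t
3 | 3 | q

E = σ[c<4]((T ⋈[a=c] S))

σ filters on c, owned by the right side.
E' = (T ⋈[a=c] σ[c<4](S))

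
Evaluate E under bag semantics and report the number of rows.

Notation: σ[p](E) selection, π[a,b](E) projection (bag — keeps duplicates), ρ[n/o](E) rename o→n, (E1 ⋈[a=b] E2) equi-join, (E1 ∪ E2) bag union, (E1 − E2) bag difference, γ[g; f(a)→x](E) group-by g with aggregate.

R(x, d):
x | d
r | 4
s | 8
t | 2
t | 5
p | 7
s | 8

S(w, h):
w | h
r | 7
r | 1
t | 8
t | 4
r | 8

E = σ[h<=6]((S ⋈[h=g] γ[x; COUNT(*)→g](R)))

Stepwise |·|:
  S → 5
  R → 6
  γ[x; COUNT(*)→g](R) → 4
  (S ⋈[h=g] γ[x; COUNT(*)→g](R)) → 2
  σ[h<=6]((S ⋈[h=g] γ[x; COUNT(*)→g](R))) → 2

|E| = 2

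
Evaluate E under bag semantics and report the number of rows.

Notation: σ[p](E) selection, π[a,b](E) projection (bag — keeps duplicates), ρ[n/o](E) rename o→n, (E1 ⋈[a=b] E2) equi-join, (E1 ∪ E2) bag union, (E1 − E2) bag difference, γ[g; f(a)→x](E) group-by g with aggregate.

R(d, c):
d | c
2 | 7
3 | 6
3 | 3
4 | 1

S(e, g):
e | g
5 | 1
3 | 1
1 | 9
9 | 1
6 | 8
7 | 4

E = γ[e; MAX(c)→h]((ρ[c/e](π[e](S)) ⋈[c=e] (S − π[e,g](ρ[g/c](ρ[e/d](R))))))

Per-node cardinality:
  S → 6
  π[e](S) → 6
  ρ[c/e](π[e](S)) → 6
  S → 6
  R → 4
  ρ[e/d](R) → 4
  ρ[g/c](ρ[e/d](R)) → 4
  π[e,g](ρ[g/c](ρ[e/d](R))) → 4
  (S − π[e,g](ρ[g/c](ρ[e/d](R)))) → 6
  (ρ[c/e](π[e](S)) ⋈[c=e] (S − π[e,g](ρ[g/c](ρ[e/d](R))))) → 6
  γ[e; MAX(c)→h]((ρ[c/e](π[e](S)) ⋈[c=e] (S − π[e,g](ρ[g/c](ρ[e/d](R)))))) → 6

|E| = 6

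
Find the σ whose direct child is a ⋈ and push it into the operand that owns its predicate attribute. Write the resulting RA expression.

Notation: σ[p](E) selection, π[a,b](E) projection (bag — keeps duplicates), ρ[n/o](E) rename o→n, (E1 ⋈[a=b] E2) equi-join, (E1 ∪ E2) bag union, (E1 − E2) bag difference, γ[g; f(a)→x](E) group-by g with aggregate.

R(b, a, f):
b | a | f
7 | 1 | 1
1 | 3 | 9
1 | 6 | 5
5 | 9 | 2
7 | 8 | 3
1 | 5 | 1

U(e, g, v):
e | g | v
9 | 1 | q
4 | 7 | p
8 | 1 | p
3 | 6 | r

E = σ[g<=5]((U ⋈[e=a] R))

σ filters on g, owned by the left side.
E' = (σ[g<=5](U) ⋈[e=a] R)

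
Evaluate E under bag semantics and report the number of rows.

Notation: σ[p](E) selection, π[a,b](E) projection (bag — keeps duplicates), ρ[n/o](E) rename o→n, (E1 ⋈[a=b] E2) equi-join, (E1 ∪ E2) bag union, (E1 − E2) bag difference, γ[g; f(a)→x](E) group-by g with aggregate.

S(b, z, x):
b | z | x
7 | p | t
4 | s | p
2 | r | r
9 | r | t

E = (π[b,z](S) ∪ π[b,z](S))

Row counts bottom-up:
  S → 4
  π[b,z](S) → 4
  S → 4
  π[b,z](S) → 4
  (π[b,z](S) ∪ π[b,z](S)) → 8

|E| = 8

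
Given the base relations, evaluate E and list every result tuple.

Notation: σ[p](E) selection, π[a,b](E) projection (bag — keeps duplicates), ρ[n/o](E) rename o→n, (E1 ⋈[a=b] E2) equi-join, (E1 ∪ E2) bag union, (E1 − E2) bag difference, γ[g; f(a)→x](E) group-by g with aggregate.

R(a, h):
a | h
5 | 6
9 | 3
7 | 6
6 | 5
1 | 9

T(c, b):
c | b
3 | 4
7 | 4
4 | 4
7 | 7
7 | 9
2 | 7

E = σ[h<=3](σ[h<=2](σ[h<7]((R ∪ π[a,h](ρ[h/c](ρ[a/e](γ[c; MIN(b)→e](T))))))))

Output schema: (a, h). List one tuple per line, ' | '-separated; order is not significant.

Per-node cardinality:
  R → 5
  T → 6
  γ[c; MIN(b)→e](T) → 4
  ρ[a/e](γ[c; MIN(b)→e](T)) → 4
  ρ[h/c](ρ[a/e](γ[c; MIN(b)→e](T))) → 4
  π[a,h](ρ[h/c](ρ[a/e](γ[c; MIN(b)→e](T)))) → 4
  (R ∪ π[a,h](ρ[h/c](ρ[a/e](γ[c; MIN(b)→e](T))))) → 9
  σ[h<7]((R ∪ π[a,h](ρ[h/c](ρ[a/e](γ[c; MIN(b)→e](T)))))) → 7
  σ[h<=2](σ[h<7]((R ∪ π[a,h](ρ[h/c](ρ[a/e](γ[c; MIN(b)→e](T))))))) → 1
  σ[h<=3](σ[h<=2](σ[h<7]((R ∪ π[a,h](ρ[h/c](ρ[a/e](γ[c; MIN(b)→e](T)))))))) → 1

== RESULT ==
a | h
7 | 2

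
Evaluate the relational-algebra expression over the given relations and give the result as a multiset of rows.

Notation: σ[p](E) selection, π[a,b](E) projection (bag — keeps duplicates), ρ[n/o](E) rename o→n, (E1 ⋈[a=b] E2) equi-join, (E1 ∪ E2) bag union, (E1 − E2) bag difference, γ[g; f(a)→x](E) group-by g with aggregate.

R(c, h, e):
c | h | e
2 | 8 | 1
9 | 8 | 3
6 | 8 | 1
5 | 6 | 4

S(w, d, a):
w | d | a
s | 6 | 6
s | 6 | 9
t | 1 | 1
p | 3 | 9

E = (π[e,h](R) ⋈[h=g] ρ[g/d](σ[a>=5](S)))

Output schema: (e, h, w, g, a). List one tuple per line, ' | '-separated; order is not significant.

Stepwise |·|:
  R → 4
  π[e,h](R) → 4
  S → 4
  σ[a>=5](S) → 3
  ρ[g/d](σ[a>=5](S)) → 3
  (π[e,h](R) ⋈[h=g] ρ[g/d](σ[a>=5](S))) → 2

== RESULT ==
e | h | w | g | a
4 | 6 | s | 6 | 6
4 | 6 | s | 6 | 9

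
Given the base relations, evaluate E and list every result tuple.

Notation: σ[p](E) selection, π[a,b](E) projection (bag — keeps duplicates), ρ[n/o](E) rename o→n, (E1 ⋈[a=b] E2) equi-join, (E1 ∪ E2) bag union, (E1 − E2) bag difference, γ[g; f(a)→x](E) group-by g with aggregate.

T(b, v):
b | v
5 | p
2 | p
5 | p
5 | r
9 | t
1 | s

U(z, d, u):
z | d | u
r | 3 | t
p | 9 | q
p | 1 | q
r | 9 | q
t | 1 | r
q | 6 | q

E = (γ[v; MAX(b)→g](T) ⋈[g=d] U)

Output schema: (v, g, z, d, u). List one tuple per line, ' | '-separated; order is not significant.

Per-node cardinality:
  T → 6
  γ[v; MAX(b)→g](T) → 4
  U → 6
  (γ[v; MAX(b)→g](T) ⋈[g=d] U) → 4

== RESULT ==
v | g | z | d | u
s | 1 | p | 1 | q
s | 1 | t | 1 | r
t | 9 | p | 9 | q
t | 9 | r | 9 | q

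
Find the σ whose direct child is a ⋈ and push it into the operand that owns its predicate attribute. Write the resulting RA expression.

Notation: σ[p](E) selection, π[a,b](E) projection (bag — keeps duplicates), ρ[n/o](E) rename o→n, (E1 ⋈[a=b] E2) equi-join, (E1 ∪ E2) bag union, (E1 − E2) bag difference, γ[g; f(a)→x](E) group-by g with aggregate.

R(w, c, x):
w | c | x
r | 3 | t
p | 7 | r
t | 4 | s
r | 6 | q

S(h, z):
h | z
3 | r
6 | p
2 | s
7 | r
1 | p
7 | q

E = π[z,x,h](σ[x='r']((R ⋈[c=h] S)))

σ filters on x, owned by the left side.
E' = π[z,x,h]((σ[x='r'](R) ⋈[c=h] S))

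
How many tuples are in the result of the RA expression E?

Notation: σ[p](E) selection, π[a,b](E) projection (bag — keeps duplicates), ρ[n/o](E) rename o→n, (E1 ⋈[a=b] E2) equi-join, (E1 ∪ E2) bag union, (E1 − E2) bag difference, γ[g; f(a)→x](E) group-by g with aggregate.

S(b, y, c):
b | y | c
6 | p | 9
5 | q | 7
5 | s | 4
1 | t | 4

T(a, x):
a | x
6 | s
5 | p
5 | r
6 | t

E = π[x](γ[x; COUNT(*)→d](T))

Per-node cardinality:
  T → 4
  γ[x; COUNT(*)→d](T) → 4
  π[x](γ[x; COUNT(*)→d](T)) → 4

|E| = 4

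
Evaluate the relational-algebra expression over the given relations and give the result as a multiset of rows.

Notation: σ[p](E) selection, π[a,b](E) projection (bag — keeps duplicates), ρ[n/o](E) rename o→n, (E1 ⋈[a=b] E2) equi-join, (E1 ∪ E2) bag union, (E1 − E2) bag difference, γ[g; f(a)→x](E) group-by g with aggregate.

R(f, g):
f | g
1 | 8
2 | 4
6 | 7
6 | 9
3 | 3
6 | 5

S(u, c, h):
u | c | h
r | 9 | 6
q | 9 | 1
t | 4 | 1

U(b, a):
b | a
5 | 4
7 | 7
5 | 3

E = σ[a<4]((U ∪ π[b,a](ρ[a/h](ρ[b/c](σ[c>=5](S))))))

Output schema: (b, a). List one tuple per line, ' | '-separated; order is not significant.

Stepwise |·|:
  U → 3
  S → 3
  σ[c>=5](S) → 2
  ρ[b/c](σ[c>=5](S)) → 2
  ρ[a/h](ρ[b/c](σ[c>=5](S))) → 2
  π[b,a](ρ[a/h](ρ[b/c](σ[c>=5](S)))) → 2
  (U ∪ π[b,a](ρ[a/h](ρ[b/c](σ[c>=5](S))))) → 5
  σ[a<4]((U ∪ π[b,a](ρ[a/h](ρ[b/c](σ[c>=5](S)))))) → 2

== RESULT ==
b | a
5 | 3
9 | 1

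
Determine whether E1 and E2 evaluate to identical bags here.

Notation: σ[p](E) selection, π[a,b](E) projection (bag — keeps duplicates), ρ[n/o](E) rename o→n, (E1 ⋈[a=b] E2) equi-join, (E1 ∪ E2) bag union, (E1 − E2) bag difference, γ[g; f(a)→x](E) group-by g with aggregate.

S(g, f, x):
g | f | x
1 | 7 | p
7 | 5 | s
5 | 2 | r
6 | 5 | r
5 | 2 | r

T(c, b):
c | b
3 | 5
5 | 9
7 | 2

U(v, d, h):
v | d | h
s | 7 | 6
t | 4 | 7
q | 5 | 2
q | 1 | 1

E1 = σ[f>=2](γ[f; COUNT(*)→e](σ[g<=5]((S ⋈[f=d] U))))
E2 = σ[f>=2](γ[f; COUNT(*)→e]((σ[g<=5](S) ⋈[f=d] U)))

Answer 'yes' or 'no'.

E1 per-node cardinality:
  S → 5
  U → 4
  (S ⋈[f=d] U) → 3
  σ[g<=5]((S ⋈[f=d] U)) → 1
  γ[f; COUNT(*)→e](σ[g<=5]((S ⋈[f=d] U))) → 1
  σ[f>=2](γ[f; COUNT(*)→e](σ[g<=5]((S ⋈[f=d] U)))) → 1
E2 per-node cardinality:
  S → 5
  σ[g<=5](S) → 3
  U → 4
  (σ[g<=5](S) ⋈[f=d] U) → 1
  γ[f; COUNT(*)→e]((σ[g<=5](S) ⋈[f=d] U)) → 1
  σ[f>=2](γ[f; COUNT(*)→e]((σ[g<=5](S) ⋈[f=d] U))) → 1

E1 and E2 produce the same multiset:
f | e
7 | 1

yes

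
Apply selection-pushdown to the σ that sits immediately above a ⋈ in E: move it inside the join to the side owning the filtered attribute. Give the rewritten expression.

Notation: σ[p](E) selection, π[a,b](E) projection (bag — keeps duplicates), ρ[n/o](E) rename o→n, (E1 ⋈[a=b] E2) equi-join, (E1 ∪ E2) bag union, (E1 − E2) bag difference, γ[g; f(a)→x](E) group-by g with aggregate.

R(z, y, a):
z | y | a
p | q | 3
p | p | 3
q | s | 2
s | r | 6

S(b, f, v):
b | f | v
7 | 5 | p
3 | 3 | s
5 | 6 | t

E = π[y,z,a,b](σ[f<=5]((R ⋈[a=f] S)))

σ filters on f, owned by the right side.
E' = π[y,z,a,b]((R ⋈[a=f] σ[f<=5](S)))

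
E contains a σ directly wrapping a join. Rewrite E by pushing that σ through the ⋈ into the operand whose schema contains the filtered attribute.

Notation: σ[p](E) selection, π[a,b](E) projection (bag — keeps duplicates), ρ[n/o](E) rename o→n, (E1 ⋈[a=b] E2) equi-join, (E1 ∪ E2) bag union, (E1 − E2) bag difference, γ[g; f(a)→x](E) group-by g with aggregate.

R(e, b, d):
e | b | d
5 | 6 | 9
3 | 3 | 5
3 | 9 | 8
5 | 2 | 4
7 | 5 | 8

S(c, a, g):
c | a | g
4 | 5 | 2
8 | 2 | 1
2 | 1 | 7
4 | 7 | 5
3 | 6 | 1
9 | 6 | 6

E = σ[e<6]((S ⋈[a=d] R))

σ filters on e, owned by the right side.
E' = (S ⋈[a=d] σ[e<6](R))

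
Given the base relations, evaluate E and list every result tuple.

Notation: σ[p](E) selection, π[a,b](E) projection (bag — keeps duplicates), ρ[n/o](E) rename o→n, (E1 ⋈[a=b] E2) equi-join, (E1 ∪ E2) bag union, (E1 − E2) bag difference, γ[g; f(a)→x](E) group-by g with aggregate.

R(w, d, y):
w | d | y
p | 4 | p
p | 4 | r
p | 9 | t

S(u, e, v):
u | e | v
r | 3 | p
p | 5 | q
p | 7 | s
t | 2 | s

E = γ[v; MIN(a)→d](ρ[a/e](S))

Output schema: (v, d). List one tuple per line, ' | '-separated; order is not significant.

Stepwise |·|:
  S → 4
  ρ[a/e](S) → 4
  γ[v; MIN(a)→d](ρ[a/e](S)) → 3

== RESULT ==
v | d
p | 3
q | 5
s | 2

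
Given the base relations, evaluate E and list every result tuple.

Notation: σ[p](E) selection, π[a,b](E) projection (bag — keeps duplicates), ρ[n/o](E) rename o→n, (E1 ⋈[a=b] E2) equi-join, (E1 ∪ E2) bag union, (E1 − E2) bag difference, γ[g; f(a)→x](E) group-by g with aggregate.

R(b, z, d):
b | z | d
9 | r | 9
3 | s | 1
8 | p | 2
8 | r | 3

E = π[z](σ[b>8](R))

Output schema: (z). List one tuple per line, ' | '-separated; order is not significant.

Per-node cardinality:
  R → 4
  σ[b>8](R) → 1
  π[z](σ[b>8](R)) → 1

== RESULT ==
z
r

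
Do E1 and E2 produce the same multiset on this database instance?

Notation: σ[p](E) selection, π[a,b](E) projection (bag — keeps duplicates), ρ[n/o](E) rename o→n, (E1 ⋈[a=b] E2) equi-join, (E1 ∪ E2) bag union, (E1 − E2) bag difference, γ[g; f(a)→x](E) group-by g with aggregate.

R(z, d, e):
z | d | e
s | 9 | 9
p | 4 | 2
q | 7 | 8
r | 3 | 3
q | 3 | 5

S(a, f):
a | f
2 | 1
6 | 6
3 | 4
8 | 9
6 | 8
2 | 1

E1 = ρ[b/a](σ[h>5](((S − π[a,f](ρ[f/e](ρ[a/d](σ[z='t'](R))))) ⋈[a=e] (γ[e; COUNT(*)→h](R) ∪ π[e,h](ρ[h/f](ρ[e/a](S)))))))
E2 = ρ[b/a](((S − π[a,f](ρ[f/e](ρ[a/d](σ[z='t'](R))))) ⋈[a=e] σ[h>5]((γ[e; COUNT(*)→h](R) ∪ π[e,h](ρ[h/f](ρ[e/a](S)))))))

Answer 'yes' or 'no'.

E1 subexpression sizes:
  S → 6
  R → 5
  σ[z='t'](R) → 0
  ρ[a/d](σ[z='t'](R)) → 0
  ρ[f/e](ρ[a/d](σ[z='t'](R))) → 0
  π[a,f](ρ[f/e](ρ[a/d](σ[z='t'](R)))) → 0
  (S − π[a,f](ρ[f/e](ρ[a/d](σ[z='t'](R))))) → 6
  R → 5
  γ[e; COUNT(*)→h](R) → 5
  S → 6
  ρ[e/a](S) → 6
  ρ[h/f](ρ[e/a](S)) → 6
  π[e,h](ρ[h/f](ρ[e/a](S))) → 6
  (γ[e; COUNT(*)→h](R) ∪ π[e,h](ρ[h/f](ρ[e/a](S)))) → 11
  ((S − π[a,f](ρ[f/e](ρ[a/d](σ[z='t'](R))))) ⋈[a=e] (γ[e; COUNT(*)→h](R) ∪ π[e,h](ρ[h/f](ρ[e/a](S))))) → 14
  σ[h>5](((S − π[a,f](ρ[f/e](ρ[a/d](σ[z='t'](R))))) ⋈[a=e] (γ[e; COUNT(*)→h](R) ∪ π[e,h](ρ[h/f](ρ[e/a](S)))))) → 5
  ρ[b/a](σ[h>5](((S − π[a,f](ρ[f/e](ρ[a/d](σ[z='t'](R))))) ⋈[a=e] (γ[e; COUNT(*)→h](R) ∪ π[e,h](ρ[h/f](ρ[e/a](S))))))) → 5
E2 subexpression sizes:
  S → 6
  R → 5
  σ[z='t'](R) → 0
  ρ[a/d](σ[z='t'](R)) → 0
  ρ[f/e](ρ[a/d](σ[z='t'](R))) → 0
  π[a,f](ρ[f/e](ρ[a/d](σ[z='t'](R)))) → 0
  (S − π[a,f](ρ[f/e](ρ[a/d](σ[z='t'](R))))) → 6
  R → 5
  γ[e; COUNT(*)→h](R) → 5
  S → 6
  ρ[e/a](S) → 6
  ρ[h/f](ρ[e/a](S)) → 6
  π[e,h](ρ[h/f](ρ[e/a](S))) → 6
  (γ[e; COUNT(*)→h](R) ∪ π[e,h](ρ[h/f](ρ[e/a](S)))) → 11
  σ[h>5]((γ[e; COUNT(*)→h](R) ∪ π[e,h](ρ[h/f](ρ[e/a](S))))) → 3
  ((S − π[a,f](ρ[f/e](ρ[a/d](σ[z='t'](R))))) ⋈[a=e] σ[h>5]((γ[e; COUNT(*)→h](R) ∪ π[e,h](ρ[h/f](ρ[e/a](S)))))) → 5
  ρ[b/a](((S − π[a,f](ρ[f/e](ρ[a/d](σ[z='t'](R))))) ⋈[a=e] σ[h>5]((γ[e; COUNT(*)→h](R) ∪ π[e,h](ρ[h/f](ρ[e/a](S))))))) → 5

E1 and E2 produce the same multiset:
b | f | e | h
6 | 6 | 6 | 6
6 | 6 | 6 | 8
6 | 8 | 6 | 6
6 | 8 | 6 | 8
8 | 9 | 8 | 9

yes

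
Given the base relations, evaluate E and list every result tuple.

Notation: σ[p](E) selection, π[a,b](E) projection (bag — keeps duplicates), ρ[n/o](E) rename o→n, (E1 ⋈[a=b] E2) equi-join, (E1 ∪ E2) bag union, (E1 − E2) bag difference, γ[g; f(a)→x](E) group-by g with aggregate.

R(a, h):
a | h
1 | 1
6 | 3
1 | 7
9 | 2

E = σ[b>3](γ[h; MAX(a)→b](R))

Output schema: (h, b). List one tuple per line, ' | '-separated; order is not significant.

Stepwise |·|:
  R → 4
  γ[h; MAX(a)→b](R) → 4
  σ[b>3](γ[h; MAX(a)→b](R)) → 2

== RESULT ==
h | b
2 | 9
3 | 6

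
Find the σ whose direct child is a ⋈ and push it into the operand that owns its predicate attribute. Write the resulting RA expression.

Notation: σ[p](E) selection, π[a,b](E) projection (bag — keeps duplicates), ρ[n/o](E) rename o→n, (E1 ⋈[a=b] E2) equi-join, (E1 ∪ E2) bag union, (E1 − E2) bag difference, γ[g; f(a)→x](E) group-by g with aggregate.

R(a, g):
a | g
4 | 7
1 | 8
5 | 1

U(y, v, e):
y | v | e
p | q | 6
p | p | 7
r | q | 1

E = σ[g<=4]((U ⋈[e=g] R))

σ filters on g, owned by the right side.
E' = (U ⋈[e=g] σ[g<=4](R))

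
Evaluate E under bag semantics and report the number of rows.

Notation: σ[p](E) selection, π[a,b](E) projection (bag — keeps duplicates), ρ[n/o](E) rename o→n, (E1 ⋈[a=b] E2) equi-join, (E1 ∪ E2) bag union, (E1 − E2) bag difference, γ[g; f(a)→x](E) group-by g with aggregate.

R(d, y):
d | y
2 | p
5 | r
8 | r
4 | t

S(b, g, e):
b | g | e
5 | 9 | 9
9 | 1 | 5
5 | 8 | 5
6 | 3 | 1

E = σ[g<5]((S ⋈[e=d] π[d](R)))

Per-node cardinality:
  S → 4
  R → 4
  π[d](R) → 4
  (S ⋈[e=d] π[d](R)) → 2
  σ[g<5]((S ⋈[e=d] π[d](R))) → 1

|E| = 1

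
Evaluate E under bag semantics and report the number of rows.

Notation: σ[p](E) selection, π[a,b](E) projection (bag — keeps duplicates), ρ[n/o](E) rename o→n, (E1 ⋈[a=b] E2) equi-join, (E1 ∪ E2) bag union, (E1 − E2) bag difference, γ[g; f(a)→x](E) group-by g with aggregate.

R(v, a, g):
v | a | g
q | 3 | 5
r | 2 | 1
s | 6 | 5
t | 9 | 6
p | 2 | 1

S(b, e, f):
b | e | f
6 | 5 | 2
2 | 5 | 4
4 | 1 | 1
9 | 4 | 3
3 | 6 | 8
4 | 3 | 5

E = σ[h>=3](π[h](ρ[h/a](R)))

Row counts bottom-up:
  R → 5
  ρ[h/a](R) → 5
  π[h](ρ[h/a](R)) → 5
  σ[h>=3](π[h](ρ[h/a](R))) → 3

|E| = 3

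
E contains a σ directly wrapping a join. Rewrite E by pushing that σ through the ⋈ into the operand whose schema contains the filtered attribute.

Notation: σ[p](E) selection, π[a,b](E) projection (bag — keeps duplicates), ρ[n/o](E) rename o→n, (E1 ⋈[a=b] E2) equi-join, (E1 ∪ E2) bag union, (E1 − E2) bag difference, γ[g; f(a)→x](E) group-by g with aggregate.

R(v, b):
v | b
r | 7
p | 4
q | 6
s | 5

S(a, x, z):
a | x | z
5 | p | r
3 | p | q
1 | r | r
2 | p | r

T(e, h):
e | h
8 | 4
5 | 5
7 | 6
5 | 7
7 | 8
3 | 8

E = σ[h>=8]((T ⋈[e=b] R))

σ filters on h, owned by the left side.
E' = (σ[h>=8](T) ⋈[e=b] R)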